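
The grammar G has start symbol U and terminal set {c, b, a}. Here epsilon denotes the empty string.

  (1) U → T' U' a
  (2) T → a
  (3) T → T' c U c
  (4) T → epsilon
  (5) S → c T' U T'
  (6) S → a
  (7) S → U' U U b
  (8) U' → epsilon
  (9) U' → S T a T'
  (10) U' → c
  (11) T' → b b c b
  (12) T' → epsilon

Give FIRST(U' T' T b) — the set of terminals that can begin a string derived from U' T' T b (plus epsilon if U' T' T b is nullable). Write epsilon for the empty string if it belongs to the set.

FIRST(T') = {epsilon, b}
FIRST(T) = {epsilon, a, b, c}  (via T' c U c)
FIRST(U) = {a, b, c}  (via T' U' a)
FIRST(S) = {a, b, c}  (via U' U U b)
FIRST(U') = {epsilon, a, b, c}  (via S T a T')
FIRST(U' T' T b): take FIRST of each symbol in turn, carrying on past any symbol whose FIRST contains epsilon; result {a, b, c}.

{a, b, c}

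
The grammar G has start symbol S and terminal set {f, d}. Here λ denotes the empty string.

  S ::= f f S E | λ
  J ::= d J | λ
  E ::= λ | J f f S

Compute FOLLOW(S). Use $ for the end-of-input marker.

FIRST(S): from S::=f f S E we get {f}; from S::=λ we get {λ}. So FIRST(S) = {λ, f}.
FIRST(J): from J::=d J we get {d}; from J::=λ we get {λ}. So FIRST(J) = {λ, d}.
FIRST(E): from E::=λ we get {λ}; from E::=J f f S we get {d, f}. So FIRST(E) = {λ, d, f}.
FOLLOW(S) includes $ since S is the start symbol.
FOLLOW(J): in J::=d J, the suffix after J is empty (adds nothing new); in E::=J f f S, J is followed by f f S with FIRST {f}. Thus FOLLOW(J) = {f}.
FOLLOW(S): in S::=f f S E, S is followed by E with FIRST {λ, d, f}; in S::=f f S E, the suffix after S is nullable (adds nothing new); in E::=J f f S, the suffix after S is empty, so FOLLOW(S) ⊇ FOLLOW(E) = {$, d, f}. Thus FOLLOW(S) = {$, d, f}.
FOLLOW(E): in S::=f f S E, the suffix after E is empty, so FOLLOW(E) ⊇ FOLLOW(S) = {$, d, f}. Thus FOLLOW(E) = {$, d, f}.

{$, d, f}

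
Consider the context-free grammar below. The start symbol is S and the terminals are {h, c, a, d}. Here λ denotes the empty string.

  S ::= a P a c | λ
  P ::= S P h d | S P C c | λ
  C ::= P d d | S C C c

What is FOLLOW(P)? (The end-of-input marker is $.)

FIRST(S) = {λ, a}
FIRST(P) = {λ, a, d, h}  (via S P h d, S P C c)
FIRST(C) = {a, d, h}  (via P d d, S C C c)
FOLLOW(S) includes $ since S is the start symbol.
FOLLOW(S): in P::=S P h d, S is followed by P h d with FIRST {a, d, h}; in P::=S P C c, S is followed by P C c with FIRST {a, d, h}; in C::=S C C c, S is followed by C C c with FIRST {a, d, h}. Thus FOLLOW(S) = {$, a, d, h}.
FOLLOW(P): in S::=a P a c, P is followed by a c with FIRST {a}; in P::=S P h d, P is followed by h d with FIRST {h}; in P::=S P C c, P is followed by C c with FIRST {a, d, h}; in C::=P d d, P is followed by d d with FIRST {d}. Thus FOLLOW(P) = {a, d, h}.
FOLLOW(C): in P::=S P C c, C is followed by c with FIRST {c}; in C::=S C C c (occurrence 1), C is followed by C c with FIRST {a, d, h}; in C::=S C C c (occurrence 2), C is followed by c with FIRST {c}. Thus FOLLOW(C) = {a, c, d, h}.

{a, d, h}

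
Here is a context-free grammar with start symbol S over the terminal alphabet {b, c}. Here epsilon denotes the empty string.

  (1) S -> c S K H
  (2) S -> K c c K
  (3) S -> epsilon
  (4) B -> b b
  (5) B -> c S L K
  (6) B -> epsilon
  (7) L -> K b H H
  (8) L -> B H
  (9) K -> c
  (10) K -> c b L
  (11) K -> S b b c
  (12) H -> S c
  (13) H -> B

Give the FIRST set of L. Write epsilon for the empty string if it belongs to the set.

FIRST(B): from B->b b we get {b}; from B->c S L K we get {c}; from B->epsilon we get {epsilon}. So FIRST(B) = {epsilon, b, c}.
FIRST(S): from S->c S K H we get {c}; from S->K c c K we get {b, c}; from S->epsilon we get {epsilon}. So FIRST(S) = {epsilon, b, c}.
FIRST(K): from K->c we get {c}; from K->c b L we get {c}; from K->S b b c we get {b, c}. So FIRST(K) = {b, c}.
FIRST(H): from H->S c we get {b, c}; from H->B we get {epsilon, b, c}. So FIRST(H) = {epsilon, b, c}.
FIRST(L): from L->K b H H we get {b, c}; from L->B H we get {epsilon, b, c}. So FIRST(L) = {epsilon, b, c}.

{epsilon, b, c}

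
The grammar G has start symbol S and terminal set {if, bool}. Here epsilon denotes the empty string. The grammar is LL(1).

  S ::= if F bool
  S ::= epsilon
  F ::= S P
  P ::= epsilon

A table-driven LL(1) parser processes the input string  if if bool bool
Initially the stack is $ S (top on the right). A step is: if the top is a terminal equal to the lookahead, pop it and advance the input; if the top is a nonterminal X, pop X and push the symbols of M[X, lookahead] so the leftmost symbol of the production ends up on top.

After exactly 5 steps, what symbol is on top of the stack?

     Stack               Input              Action
  1  $ S                 if if bool bool $  expand S ::= if F bool
  2  $ bool F if         if if bool bool $  match if
  3  $ bool F            if bool bool $     expand F ::= S P
  4  $ bool P S          if bool bool $     expand S ::= if F bool
  5  $ bool P bool F if  if bool bool $     match if
Stack after step 5: $ bool P bool F (top = F).

F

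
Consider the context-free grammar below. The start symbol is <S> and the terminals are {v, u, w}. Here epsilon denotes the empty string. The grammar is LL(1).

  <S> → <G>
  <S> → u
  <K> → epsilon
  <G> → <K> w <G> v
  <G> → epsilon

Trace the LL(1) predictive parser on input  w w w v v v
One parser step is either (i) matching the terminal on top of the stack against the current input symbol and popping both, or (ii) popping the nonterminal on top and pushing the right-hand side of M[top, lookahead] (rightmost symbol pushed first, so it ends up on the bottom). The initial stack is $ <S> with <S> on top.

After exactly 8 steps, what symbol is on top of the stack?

     Stack            Input          Action
  1  $ <S>            w w w v v v $  expand <S> → <G>
  2  $ <G>            w w w v v v $  expand <G> → <K> w <G> v
  3  $ v <G> w <K>    w w w v v v $  expand <K> → epsilon
  4  $ v <G> w        w w w v v v $  match w
  5  $ v <G>          w w v v v $    expand <G> → <K> w <G> v
  6  $ v v <G> w <K>  w w v v v $    expand <K> → epsilon
  7  $ v v <G> w      w w v v v $    match w
  8  $ v v <G>        w v v v $      expand <G> → <K> w <G> v
Stack after step 8: $ v v v <G> w <K> (top = <K>).

<K>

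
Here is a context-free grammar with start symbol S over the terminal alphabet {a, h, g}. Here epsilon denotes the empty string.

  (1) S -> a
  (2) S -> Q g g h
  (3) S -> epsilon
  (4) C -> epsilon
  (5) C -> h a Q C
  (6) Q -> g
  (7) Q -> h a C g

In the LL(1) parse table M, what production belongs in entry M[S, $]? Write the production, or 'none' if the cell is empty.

S -> epsilon

FIRST(C) = {epsilon, h}
FIRST(Q) = {g, h}
FIRST(S) = {epsilon, a, g, h}  (via Q g g h)
FOLLOW(S) includes $ since S is the start symbol.
FOLLOW(S): S appears on no right-hand side. Thus FOLLOW(S) = {$}.
For S -> a: FIRST(a) = {a}, so it goes in M[S, t] for t ∈ {a}.
For S -> Q g g h: FIRST(Q g g h) = {g, h}, so it goes in M[S, t] for t ∈ {g, h}.
For S -> epsilon: FIRST(epsilon) = {epsilon}, so it goes in M[S, t] for t ∈ {}; since epsilon ∈ FIRST, also for every t ∈ FOLLOW(S) = {$}.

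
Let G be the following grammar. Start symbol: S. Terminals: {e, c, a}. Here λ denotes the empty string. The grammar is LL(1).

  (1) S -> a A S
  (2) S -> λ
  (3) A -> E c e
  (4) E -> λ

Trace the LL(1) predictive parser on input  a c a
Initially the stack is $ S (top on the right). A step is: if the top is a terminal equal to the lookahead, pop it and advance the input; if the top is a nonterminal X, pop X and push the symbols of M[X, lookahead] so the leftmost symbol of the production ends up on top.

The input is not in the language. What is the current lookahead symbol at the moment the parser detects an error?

a

     Stack      Input    Action
  1  $ S        a c a $  expand S -> a A S
  2  $ S A a    a c a $  match a
  3  $ S A      c a $    expand A -> E c e
  4  $ S e c E  c a $    expand E -> λ
  5  $ S e c    c a $    match c
  6  $ S e      a $      error: top is terminal e but lookahead is a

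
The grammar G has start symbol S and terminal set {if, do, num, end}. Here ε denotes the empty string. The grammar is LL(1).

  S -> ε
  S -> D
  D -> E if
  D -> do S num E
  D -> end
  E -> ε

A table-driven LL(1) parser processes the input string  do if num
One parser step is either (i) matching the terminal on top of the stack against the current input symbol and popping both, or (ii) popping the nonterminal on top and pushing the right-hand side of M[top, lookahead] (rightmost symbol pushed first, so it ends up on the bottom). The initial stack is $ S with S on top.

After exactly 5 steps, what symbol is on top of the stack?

E

step 1: stack=$ S  input=do if num $  — expand S -> D
step 2: stack=$ D  input=do if num $  — expand D -> do S num E
step 3: stack=$ E num S do  input=do if num $  — match do
step 4: stack=$ E num S  input=if num $  — expand S -> D
step 5: stack=$ E num D  input=if num $  — expand D -> E if
Stack after step 5: $ E num if E (top = E).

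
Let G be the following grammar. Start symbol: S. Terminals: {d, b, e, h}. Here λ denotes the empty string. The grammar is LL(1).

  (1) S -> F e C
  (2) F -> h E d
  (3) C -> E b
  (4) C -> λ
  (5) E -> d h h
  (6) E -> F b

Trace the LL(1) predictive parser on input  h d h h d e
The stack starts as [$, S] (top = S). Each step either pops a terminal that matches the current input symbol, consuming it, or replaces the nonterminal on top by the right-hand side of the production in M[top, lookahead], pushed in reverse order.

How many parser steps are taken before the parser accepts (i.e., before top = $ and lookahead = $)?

      Stack          Input          Action
   1  $ S            h d h h d e $  expand S -> F e C
   2  $ C e F        h d h h d e $  expand F -> h E d
   3  $ C e d E h    h d h h d e $  match h
   4  $ C e d E      d h h d e $    expand E -> d h h
   5  $ C e d h h d  d h h d e $    match d
   6  $ C e d h h    h h d e $      match h
   7  $ C e d h      h d e $        match h
   8  $ C e d        d e $          match d
   9  $ C e          e $            match e
  10  $ C            $              expand C -> λ
Accept reached after 10 steps.

10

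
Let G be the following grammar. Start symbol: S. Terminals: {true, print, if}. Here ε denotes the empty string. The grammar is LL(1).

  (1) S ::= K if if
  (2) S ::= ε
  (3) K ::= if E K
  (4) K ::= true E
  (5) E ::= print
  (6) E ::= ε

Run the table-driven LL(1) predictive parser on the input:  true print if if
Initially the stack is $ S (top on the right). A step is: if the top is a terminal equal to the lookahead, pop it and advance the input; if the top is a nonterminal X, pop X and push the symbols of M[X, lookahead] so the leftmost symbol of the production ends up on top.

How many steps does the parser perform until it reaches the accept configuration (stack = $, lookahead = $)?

     Stack           Input               Action
  1  $ S             true print if if $  expand S ::= K if if
  2  $ if if K       true print if if $  expand K ::= true E
  3  $ if if E true  true print if if $  match true
  4  $ if if E       print if if $       expand E ::= print
  5  $ if if print   print if if $       match print
  6  $ if if         if if $             match if
  7  $ if            if $                match if
Accept reached after 7 steps.

7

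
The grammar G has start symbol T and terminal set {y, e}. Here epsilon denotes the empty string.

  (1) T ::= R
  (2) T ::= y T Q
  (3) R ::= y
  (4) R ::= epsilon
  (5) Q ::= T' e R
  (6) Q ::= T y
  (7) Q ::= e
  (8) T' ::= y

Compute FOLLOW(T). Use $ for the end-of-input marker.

{$, e, y}

FIRST(R): from R::=y we get {y}; from R::=epsilon we get {epsilon}. So FIRST(R) = {epsilon, y}.
FIRST(T'): from T'::=y we get {y}. So FIRST(T') = {y}.
FIRST(T): from T::=R we get {epsilon, y}; from T::=y T Q we get {y}. So FIRST(T) = {epsilon, y}.
FIRST(Q): from Q::=T' e R we get {y}; from Q::=T y we get {y}; from Q::=e we get {e}. So FIRST(Q) = {e, y}.
FOLLOW(T) includes $ since T is the start symbol.
FOLLOW(T): in T::=y T Q, T is followed by Q with FIRST {e, y}; in Q::=T y, T is followed by y with FIRST {y}. Thus FOLLOW(T) = {$, e, y}.
FOLLOW(Q): in T::=y T Q, the suffix after Q is empty, so FOLLOW(Q) ⊇ FOLLOW(T) = {$, e, y}. Thus FOLLOW(Q) = {$, e, y}.
FOLLOW(R): in T::=R, the suffix after R is empty, so FOLLOW(R) ⊇ FOLLOW(T) = {$, e, y}; in Q::=T' e R, the suffix after R is empty, so FOLLOW(R) ⊇ FOLLOW(Q) = {$, e, y}. Thus FOLLOW(R) = {$, e, y}.
FOLLOW(T'): in Q::=T' e R, T' is followed by e R with FIRST {e}. Thus FOLLOW(T') = {e}.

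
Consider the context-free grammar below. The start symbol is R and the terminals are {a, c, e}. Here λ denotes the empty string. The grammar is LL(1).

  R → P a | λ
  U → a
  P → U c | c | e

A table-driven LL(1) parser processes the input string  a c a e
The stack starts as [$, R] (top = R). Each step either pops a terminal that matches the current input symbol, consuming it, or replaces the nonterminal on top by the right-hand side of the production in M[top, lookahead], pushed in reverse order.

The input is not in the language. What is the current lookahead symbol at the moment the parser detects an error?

e

     Stack    Input      Action
  1  $ R      a c a e $  expand R → P a
  2  $ a P    a c a e $  expand P → U c
  3  $ a c U  a c a e $  expand U → a
  4  $ a c a  a c a e $  match a
  5  $ a c    c a e $    match c
  6  $ a      a e $      match a
  7  $        e $        error: stack empty but input remains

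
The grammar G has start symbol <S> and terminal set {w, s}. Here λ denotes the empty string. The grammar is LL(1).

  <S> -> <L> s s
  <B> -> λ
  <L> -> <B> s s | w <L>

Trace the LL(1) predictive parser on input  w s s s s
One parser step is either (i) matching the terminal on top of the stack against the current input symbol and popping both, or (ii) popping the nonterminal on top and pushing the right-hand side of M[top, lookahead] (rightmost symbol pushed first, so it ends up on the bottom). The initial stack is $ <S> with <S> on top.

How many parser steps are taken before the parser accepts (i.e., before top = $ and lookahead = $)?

     Stack          Input        Action
  1  $ <S>          w s s s s $  expand <S> -> <L> s s
  2  $ s s <L>      w s s s s $  expand <L> -> w <L>
  3  $ s s <L> w    w s s s s $  match w
  4  $ s s <L>      s s s s $    expand <L> -> <B> s s
  5  $ s s s s <B>  s s s s $    expand <B> -> λ
  6  $ s s s s      s s s s $    match s
  7  $ s s s        s s s $      match s
  8  $ s s          s s $        match s
  9  $ s            s $          match s
Accept reached after 9 steps.

9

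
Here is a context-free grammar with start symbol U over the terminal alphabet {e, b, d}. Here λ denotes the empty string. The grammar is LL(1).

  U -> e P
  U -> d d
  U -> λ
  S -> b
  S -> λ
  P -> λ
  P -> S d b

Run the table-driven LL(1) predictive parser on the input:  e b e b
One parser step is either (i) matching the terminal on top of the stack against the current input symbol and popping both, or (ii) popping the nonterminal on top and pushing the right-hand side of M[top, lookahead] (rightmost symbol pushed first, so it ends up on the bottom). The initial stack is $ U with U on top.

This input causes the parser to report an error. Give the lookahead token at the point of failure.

step 1: stack=$ U  input=e b e b $  — expand U -> e P
step 2: stack=$ P e  input=e b e b $  — match e
step 3: stack=$ P  input=b e b $  — expand P -> S d b
step 4: stack=$ b d S  input=b e b $  — expand S -> b
step 5: stack=$ b d b  input=b e b $  — match b
step 6: stack=$ b d  input=e b $  — error: top is terminal d but lookahead is e

e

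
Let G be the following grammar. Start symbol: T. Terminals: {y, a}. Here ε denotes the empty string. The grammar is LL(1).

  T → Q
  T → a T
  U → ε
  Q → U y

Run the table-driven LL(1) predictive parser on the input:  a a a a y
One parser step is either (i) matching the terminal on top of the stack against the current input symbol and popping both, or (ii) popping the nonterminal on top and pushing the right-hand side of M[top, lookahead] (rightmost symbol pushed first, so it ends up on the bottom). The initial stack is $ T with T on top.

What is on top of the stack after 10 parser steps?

      Stack  Input        Action
   1  $ T    a a a a y $  expand T → a T
   2  $ T a  a a a a y $  match a
   3  $ T    a a a y $    expand T → a T
   4  $ T a  a a a y $    match a
   5  $ T    a a y $      expand T → a T
   6  $ T a  a a y $      match a
   7  $ T    a y $        expand T → a T
   8  $ T a  a y $        match a
   9  $ T    y $          expand T → Q
  10  $ Q    y $          expand Q → U y
Stack after step 10: $ y U (top = U).

U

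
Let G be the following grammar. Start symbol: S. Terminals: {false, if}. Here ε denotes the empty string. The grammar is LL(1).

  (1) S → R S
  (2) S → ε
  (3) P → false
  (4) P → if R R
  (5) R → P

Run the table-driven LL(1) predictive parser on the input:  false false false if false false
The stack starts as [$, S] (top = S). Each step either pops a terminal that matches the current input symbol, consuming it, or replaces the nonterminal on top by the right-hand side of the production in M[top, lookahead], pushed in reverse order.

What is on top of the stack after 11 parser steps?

step 1: stack=$ S  input=false false false if false false $  — expand S → R S
step 2: stack=$ S R  input=false false false if false false $  — expand R → P
step 3: stack=$ S P  input=false false false if false false $  — expand P → false
step 4: stack=$ S false  input=false false false if false false $  — match false
step 5: stack=$ S  input=false false if false false $  — expand S → R S
step 6: stack=$ S R  input=false false if false false $  — expand R → P
step 7: stack=$ S P  input=false false if false false $  — expand P → false
step 8: stack=$ S false  input=false false if false false $  — match false
step 9: stack=$ S  input=false if false false $  — expand S → R S
step 10: stack=$ S R  input=false if false false $  — expand R → P
step 11: stack=$ S P  input=false if false false $  — expand P → false
Stack after step 11: $ S false (top = false).

false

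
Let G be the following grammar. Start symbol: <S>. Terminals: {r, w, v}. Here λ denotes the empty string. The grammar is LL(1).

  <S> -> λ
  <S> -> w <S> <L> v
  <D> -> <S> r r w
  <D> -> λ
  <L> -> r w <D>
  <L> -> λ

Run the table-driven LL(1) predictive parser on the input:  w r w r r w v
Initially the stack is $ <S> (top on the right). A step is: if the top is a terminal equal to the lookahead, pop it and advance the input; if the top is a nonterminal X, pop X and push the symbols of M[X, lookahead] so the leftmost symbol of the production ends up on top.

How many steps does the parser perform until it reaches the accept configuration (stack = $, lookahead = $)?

      Stack          Input            Action
   1  $ <S>          w r w r r w v $  expand <S> -> w <S> <L> v
   2  $ v <L> <S> w  w r w r r w v $  match w
   3  $ v <L> <S>    r w r r w v $    expand <S> -> λ
   4  $ v <L>        r w r r w v $    expand <L> -> r w <D>
   5  $ v <D> w r    r w r r w v $    match r
   6  $ v <D> w      w r r w v $      match w
   7  $ v <D>        r r w v $        expand <D> -> <S> r r w
   8  $ v w r r <S>  r r w v $        expand <S> -> λ
   9  $ v w r r      r r w v $        match r
  10  $ v w r        r w v $          match r
  11  $ v w          w v $            match w
  12  $ v            v $              match v
Accept reached after 12 steps.

12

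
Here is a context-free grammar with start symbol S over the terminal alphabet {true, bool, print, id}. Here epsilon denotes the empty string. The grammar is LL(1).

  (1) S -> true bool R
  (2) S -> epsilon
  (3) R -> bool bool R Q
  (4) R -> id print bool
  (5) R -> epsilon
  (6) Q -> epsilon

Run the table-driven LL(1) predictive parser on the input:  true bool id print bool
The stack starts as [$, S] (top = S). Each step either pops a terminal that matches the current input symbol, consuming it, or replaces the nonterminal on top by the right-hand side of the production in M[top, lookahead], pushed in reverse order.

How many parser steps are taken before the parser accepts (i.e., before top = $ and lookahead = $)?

step 1: stack=$ S  input=true bool id print bool $  — expand S -> true bool R
step 2: stack=$ R bool true  input=true bool id print bool $  — match true
step 3: stack=$ R bool  input=bool id print bool $  — match bool
step 4: stack=$ R  input=id print bool $  — expand R -> id print bool
step 5: stack=$ bool print id  input=id print bool $  — match id
step 6: stack=$ bool print  input=print bool $  — match print
step 7: stack=$ bool  input=bool $  — match bool
Accept reached after 7 steps.

7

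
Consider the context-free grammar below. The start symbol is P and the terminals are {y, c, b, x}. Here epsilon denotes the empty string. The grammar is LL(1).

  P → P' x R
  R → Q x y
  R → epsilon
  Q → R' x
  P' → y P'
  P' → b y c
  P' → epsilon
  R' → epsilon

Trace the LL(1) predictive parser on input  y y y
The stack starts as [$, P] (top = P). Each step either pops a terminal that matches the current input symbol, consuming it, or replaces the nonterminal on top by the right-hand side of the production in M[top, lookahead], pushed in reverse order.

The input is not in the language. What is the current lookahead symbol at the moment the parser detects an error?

$

step 1: stack=$ P  input=y y y $  — expand P → P' x R
step 2: stack=$ R x P'  input=y y y $  — expand P' → y P'
step 3: stack=$ R x P' y  input=y y y $  — match y
step 4: stack=$ R x P'  input=y y $  — expand P' → y P'
step 5: stack=$ R x P' y  input=y y $  — match y
step 6: stack=$ R x P'  input=y $  — expand P' → y P'
step 7: stack=$ R x P' y  input=y $  — match y
step 8: stack=$ R x P'  input=$  — error: M[P', $] is empty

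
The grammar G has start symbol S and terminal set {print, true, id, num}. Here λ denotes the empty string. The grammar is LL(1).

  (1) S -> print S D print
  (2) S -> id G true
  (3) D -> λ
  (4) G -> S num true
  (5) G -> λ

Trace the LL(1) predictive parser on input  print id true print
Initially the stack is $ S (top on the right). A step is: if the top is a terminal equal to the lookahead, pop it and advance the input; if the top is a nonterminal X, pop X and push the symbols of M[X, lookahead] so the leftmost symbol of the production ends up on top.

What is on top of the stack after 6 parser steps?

     Stack                Input                  Action
  1  $ S                  print id true print $  expand S -> print S D print
  2  $ print D S print    print id true print $  match print
  3  $ print D S          id true print $        expand S -> id G true
  4  $ print D true G id  id true print $        match id
  5  $ print D true G     true print $           expand G -> λ
  6  $ print D true       true print $           match true
Stack after step 6: $ print D (top = D).

D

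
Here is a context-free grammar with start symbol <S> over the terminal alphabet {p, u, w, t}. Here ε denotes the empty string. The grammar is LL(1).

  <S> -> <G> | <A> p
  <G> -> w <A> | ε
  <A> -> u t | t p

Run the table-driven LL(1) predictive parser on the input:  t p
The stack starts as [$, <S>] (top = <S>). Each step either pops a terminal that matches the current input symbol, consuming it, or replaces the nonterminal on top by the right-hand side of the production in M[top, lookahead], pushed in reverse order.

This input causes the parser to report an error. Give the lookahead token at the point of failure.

     Stack    Input  Action
  1  $ <S>    t p $  expand <S> -> <A> p
  2  $ p <A>  t p $  expand <A> -> t p
  3  $ p p t  t p $  match t
  4  $ p p    p $    match p
  5  $ p      $      error: top is terminal p but lookahead is $

$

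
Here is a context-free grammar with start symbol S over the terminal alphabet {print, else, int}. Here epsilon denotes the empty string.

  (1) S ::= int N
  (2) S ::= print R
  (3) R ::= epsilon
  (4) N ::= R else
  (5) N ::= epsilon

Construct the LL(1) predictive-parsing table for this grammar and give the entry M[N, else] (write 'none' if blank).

FIRST(S): from S::=int N we get {int}; from S::=print R we get {print}. So FIRST(S) = {int, print}.
FIRST(R): from R::=epsilon we get {epsilon}. So FIRST(R) = {epsilon}.
FIRST(N): from N::=R else we get {else}; from N::=epsilon we get {epsilon}. So FIRST(N) = {epsilon, else}.
FOLLOW(S) includes $ since S is the start symbol.
FOLLOW(S): S appears on no right-hand side. Thus FOLLOW(S) = {$}.
FOLLOW(N): in S::=int N, the suffix after N is empty, so FOLLOW(N) ⊇ FOLLOW(S) = {$}. Thus FOLLOW(N) = {$}.
For N ::= R else: FIRST(R else) = {else}, so it goes in M[N, t] for t ∈ {else}.
For N ::= epsilon: FIRST(epsilon) = {epsilon}, so it goes in M[N, t] for t ∈ {}; since epsilon ∈ FIRST, also for every t ∈ FOLLOW(N) = {$}.

N ::= R else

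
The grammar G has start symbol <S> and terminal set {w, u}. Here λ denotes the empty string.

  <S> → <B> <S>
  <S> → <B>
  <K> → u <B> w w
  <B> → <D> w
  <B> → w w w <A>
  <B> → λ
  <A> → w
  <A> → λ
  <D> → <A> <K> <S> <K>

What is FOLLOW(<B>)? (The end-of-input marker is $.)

FIRST(<K>): from <K>→u <B> w w we get {u}. So FIRST(<K>) = {u}.
FIRST(<A>): from <A>→w we get {w}; from <A>→λ we get {λ}. So FIRST(<A>) = {λ, w}.
FIRST(<D>): from <D>→<A> <K> <S> <K> we get {u, w}. So FIRST(<D>) = {u, w}.
FIRST(<B>): from <B>→<D> w we get {u, w}; from <B>→w w w <A> we get {w}; from <B>→λ we get {λ}. So FIRST(<B>) = {λ, u, w}.
FIRST(<S>): from <S>→<B> <S> we get {λ, u, w}; from <S>→<B> we get {λ, u, w}. So FIRST(<S>) = {λ, u, w}.
FOLLOW(<S>) includes $ since <S> is the start symbol.
FOLLOW(<S>): in <S>→<B> <S>, the suffix after <S> is empty (adds nothing new); in <D>→<A> <K> <S> <K>, <S> is followed by <K> with FIRST {u}. Thus FOLLOW(<S>) = {$, u}.
FOLLOW(<B>): in <S>→<B> <S>, <B> is followed by <S> with FIRST {λ, u, w}; in <S>→<B> <S>, the suffix after <B> is nullable, so FOLLOW(<B>) ⊇ FOLLOW(<S>) = {$, u}; in <S>→<B>, the suffix after <B> is empty, so FOLLOW(<B>) ⊇ FOLLOW(<S>) = {$, u}; in <K>→u <B> w w, <B> is followed by w w with FIRST {w}. Thus FOLLOW(<B>) = {$, u, w}.
FOLLOW(<A>): in <B>→w w w <A>, the suffix after <A> is empty, so FOLLOW(<A>) ⊇ FOLLOW(<B>) = {$, u, w}; in <D>→<A> <K> <S> <K>, <A> is followed by <K> <S> <K> with FIRST {u}. Thus FOLLOW(<A>) = {$, u, w}.
FOLLOW(<D>): in <B>→<D> w, <D> is followed by w with FIRST {w}. Thus FOLLOW(<D>) = {w}.
FOLLOW(<K>): in <D>→<A> <K> <S> <K> (occurrence 1), <K> is followed by <S> <K> with FIRST {u, w}; in <D>→<A> <K> <S> <K> (occurrence 2), the suffix after <K> is empty, so FOLLOW(<K>) ⊇ FOLLOW(<D>) = {w}. Thus FOLLOW(<K>) = {u, w}.

{$, u, w}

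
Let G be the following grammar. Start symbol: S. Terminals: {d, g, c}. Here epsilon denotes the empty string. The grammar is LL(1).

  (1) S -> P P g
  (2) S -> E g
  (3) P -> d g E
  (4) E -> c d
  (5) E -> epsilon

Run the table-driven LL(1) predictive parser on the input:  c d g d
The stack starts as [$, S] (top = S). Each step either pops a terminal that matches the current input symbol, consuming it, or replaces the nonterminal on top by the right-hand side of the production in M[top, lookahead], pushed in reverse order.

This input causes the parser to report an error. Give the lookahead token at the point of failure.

d

     Stack    Input      Action
  1  $ S      c d g d $  expand S -> E g
  2  $ g E    c d g d $  expand E -> c d
  3  $ g d c  c d g d $  match c
  4  $ g d    d g d $    match d
  5  $ g      g d $      match g
  6  $        d $        error: stack empty but input remains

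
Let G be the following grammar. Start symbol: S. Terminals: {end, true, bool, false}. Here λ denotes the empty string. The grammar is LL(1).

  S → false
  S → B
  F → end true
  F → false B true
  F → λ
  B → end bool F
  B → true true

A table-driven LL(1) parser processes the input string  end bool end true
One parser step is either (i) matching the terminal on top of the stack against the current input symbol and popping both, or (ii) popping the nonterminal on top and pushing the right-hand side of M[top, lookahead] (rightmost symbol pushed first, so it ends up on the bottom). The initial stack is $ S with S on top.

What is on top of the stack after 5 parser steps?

end

step 1: stack=$ S  input=end bool end true $  — expand S → B
step 2: stack=$ B  input=end bool end true $  — expand B → end bool F
step 3: stack=$ F bool end  input=end bool end true $  — match end
step 4: stack=$ F bool  input=bool end true $  — match bool
step 5: stack=$ F  input=end true $  — expand F → end true
Stack after step 5: $ true end (top = end).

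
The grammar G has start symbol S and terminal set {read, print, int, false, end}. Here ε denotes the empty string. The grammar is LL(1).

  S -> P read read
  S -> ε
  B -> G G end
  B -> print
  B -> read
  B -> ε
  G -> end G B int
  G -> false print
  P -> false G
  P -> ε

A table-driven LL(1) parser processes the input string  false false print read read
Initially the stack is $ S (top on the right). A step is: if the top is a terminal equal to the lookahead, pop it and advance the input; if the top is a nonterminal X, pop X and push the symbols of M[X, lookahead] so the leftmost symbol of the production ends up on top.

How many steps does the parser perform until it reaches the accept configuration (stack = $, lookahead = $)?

     Stack                    Input                          Action
  1  $ S                      false false print read read $  expand S -> P read read
  2  $ read read P            false false print read read $  expand P -> false G
  3  $ read read G false      false false print read read $  match false
  4  $ read read G            false print read read $        expand G -> false print
  5  $ read read print false  false print read read $        match false
  6  $ read read print        print read read $              match print
  7  $ read read              read read $                    match read
  8  $ read                   read $                         match read
Accept reached after 8 steps.

8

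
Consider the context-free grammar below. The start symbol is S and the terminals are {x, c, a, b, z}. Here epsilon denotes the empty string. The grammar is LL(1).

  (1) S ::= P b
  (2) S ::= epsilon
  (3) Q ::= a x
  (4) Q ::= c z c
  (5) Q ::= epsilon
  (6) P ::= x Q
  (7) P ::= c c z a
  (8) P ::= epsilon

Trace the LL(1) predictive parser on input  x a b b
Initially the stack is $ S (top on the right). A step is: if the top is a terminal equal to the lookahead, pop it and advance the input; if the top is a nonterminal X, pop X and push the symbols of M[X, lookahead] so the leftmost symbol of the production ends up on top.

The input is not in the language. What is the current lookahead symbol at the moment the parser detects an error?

b

     Stack    Input      Action
  1  $ S      x a b b $  expand S ::= P b
  2  $ b P    x a b b $  expand P ::= x Q
  3  $ b Q x  x a b b $  match x
  4  $ b Q    a b b $    expand Q ::= a x
  5  $ b x a  a b b $    match a
  6  $ b x    b b $      error: top is terminal x but lookahead is b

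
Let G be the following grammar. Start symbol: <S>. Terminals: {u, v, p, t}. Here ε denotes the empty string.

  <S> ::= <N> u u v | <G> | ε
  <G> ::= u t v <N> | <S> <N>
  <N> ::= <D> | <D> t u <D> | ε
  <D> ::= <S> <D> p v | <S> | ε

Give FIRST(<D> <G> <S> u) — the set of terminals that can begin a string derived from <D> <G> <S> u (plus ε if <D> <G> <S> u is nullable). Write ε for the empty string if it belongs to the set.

{p, t, u}

FIRST(<S>): from <S>::=<N> u u v we get {p, t, u}; from <S>::=<G> we get {ε, p, t, u}; from <S>::=ε we get {ε}. So FIRST(<S>) = {ε, p, t, u}.
FIRST(<D>): from <D>::=<S> <D> p v we get {p, t, u}; from <D>::=<S> we get {ε, p, t, u}; from <D>::=ε we get {ε}. So FIRST(<D>) = {ε, p, t, u}.
FIRST(<N>): from <N>::=<D> we get {ε, p, t, u}; from <N>::=<D> t u <D> we get {p, t, u}; from <N>::=ε we get {ε}. So FIRST(<N>) = {ε, p, t, u}.
FIRST(<G>): from <G>::=u t v <N> we get {u}; from <G>::=<S> <N> we get {ε, p, t, u}. So FIRST(<G>) = {ε, p, t, u}.
FIRST(<D> <G> <S> u): take FIRST of each symbol in turn, carrying on past any symbol whose FIRST contains ε; result {p, t, u}.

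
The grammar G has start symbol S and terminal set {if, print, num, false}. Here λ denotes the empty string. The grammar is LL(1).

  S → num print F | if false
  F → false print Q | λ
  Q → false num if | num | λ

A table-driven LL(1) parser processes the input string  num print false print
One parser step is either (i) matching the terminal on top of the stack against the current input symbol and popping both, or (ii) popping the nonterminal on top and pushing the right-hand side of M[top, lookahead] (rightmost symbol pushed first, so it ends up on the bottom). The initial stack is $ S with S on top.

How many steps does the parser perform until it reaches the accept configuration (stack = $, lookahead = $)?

7

step 1: stack=$ S  input=num print false print $  — expand S → num print F
step 2: stack=$ F print num  input=num print false print $  — match num
step 3: stack=$ F print  input=print false print $  — match print
step 4: stack=$ F  input=false print $  — expand F → false print Q
step 5: stack=$ Q print false  input=false print $  — match false
step 6: stack=$ Q print  input=print $  — match print
step 7: stack=$ Q  input=$  — expand Q → λ
Accept reached after 7 steps.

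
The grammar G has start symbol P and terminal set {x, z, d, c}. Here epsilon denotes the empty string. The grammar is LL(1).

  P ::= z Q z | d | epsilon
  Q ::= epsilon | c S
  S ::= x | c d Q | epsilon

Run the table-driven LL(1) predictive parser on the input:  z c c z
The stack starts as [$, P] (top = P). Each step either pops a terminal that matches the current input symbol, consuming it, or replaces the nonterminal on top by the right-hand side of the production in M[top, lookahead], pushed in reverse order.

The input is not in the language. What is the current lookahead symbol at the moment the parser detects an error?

     Stack      Input      Action
  1  $ P        z c c z $  expand P ::= z Q z
  2  $ z Q z    z c c z $  match z
  3  $ z Q      c c z $    expand Q ::= c S
  4  $ z S c    c c z $    match c
  5  $ z S      c z $      expand S ::= c d Q
  6  $ z Q d c  c z $      match c
  7  $ z Q d    z $        error: top is terminal d but lookahead is z

z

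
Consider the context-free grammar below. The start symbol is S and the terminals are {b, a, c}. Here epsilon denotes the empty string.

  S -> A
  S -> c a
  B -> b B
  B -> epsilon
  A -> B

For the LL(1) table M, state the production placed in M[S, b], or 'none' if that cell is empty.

S -> A

FIRST(B): from B->b B we get {b}; from B->epsilon we get {epsilon}. So FIRST(B) = {epsilon, b}.
FIRST(A): from A->B we get {epsilon, b}. So FIRST(A) = {epsilon, b}.
FIRST(S): from S->A we get {epsilon, b}; from S->c a we get {c}. So FIRST(S) = {epsilon, b, c}.
FOLLOW(S) includes $ since S is the start symbol.
FOLLOW(S): S appears on no right-hand side. Thus FOLLOW(S) = {$}.
For S -> A: FIRST(A) = {epsilon, b}, so it goes in M[S, t] for t ∈ {b}; since epsilon ∈ FIRST, also for every t ∈ FOLLOW(S) = {$}.
For S -> c a: FIRST(c a) = {c}, so it goes in M[S, t] for t ∈ {c}.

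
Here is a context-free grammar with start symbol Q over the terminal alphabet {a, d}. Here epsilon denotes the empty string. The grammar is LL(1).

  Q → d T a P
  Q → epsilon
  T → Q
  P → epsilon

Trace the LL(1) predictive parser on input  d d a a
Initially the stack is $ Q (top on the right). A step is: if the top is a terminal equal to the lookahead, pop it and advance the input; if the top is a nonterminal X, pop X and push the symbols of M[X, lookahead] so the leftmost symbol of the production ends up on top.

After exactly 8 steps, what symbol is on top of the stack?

step 1: stack=$ Q  input=d d a a $  — expand Q → d T a P
step 2: stack=$ P a T d  input=d d a a $  — match d
step 3: stack=$ P a T  input=d a a $  — expand T → Q
step 4: stack=$ P a Q  input=d a a $  — expand Q → d T a P
step 5: stack=$ P a P a T d  input=d a a $  — match d
step 6: stack=$ P a P a T  input=a a $  — expand T → Q
step 7: stack=$ P a P a Q  input=a a $  — expand Q → epsilon
step 8: stack=$ P a P a  input=a a $  — match a
Stack after step 8: $ P a P (top = P).

P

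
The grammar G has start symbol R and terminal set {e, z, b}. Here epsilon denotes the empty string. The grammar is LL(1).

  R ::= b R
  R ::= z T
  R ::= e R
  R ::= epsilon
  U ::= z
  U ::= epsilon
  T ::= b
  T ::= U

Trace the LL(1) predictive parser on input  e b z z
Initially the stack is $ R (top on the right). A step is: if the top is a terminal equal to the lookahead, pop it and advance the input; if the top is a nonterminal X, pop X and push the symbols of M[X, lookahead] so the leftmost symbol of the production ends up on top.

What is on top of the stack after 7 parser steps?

U

     Stack  Input      Action
  1  $ R    e b z z $  expand R ::= e R
  2  $ R e  e b z z $  match e
  3  $ R    b z z $    expand R ::= b R
  4  $ R b  b z z $    match b
  5  $ R    z z $      expand R ::= z T
  6  $ T z  z z $      match z
  7  $ T    z $        expand T ::= U
Stack after step 7: $ U (top = U).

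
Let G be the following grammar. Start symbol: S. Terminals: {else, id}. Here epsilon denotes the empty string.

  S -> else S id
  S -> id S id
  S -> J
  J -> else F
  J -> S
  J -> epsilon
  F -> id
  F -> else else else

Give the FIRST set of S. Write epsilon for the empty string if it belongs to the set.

FIRST(F) = {else, id}
FIRST(S) = {epsilon, else, id}  (via J)
FIRST(J) = {epsilon, else, id}  (via S)

{epsilon, else, id}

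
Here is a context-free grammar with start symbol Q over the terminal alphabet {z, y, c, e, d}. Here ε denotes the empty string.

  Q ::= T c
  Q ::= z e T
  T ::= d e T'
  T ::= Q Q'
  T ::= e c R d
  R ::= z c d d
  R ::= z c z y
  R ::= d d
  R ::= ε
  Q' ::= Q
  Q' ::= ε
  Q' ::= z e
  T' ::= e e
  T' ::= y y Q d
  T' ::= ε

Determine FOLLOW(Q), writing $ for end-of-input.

{$, c, d, e, z}

FIRST(R): from R::=z c d d we get {z}; from R::=z c z y we get {z}; from R::=d d we get {d}; from R::=ε we get {ε}. So FIRST(R) = {ε, d, z}.
FIRST(T'): from T'::=e e we get {e}; from T'::=y y Q d we get {y}; from T'::=ε we get {ε}. So FIRST(T') = {ε, e, y}.
FIRST(Q): from Q::=T c we get {d, e, z}; from Q::=z e T we get {z}. So FIRST(Q) = {d, e, z}.
FIRST(T): from T::=d e T' we get {d}; from T::=Q Q' we get {d, e, z}; from T::=e c R d we get {e}. So FIRST(T) = {d, e, z}.
FIRST(Q'): from Q'::=Q we get {d, e, z}; from Q'::=ε we get {ε}; from Q'::=z e we get {z}. So FIRST(Q') = {ε, d, e, z}.
FOLLOW(Q) includes $ since Q is the start symbol.
FOLLOW(R): in T::=e c R d, R is followed by d with FIRST {d}. Thus FOLLOW(R) = {d}.
FOLLOW(Q): in T::=Q Q', Q is followed by Q' with FIRST {ε, d, e, z}; in T::=Q Q', the suffix after Q is nullable, so FOLLOW(Q) ⊇ FOLLOW(T) = {$, c, d, e, z}; in Q'::=Q, the suffix after Q is empty, so FOLLOW(Q) ⊇ FOLLOW(Q') = {$, c, d, e, z}; in T'::=y y Q d, Q is followed by d with FIRST {d}. Thus FOLLOW(Q) = {$, c, d, e, z}.
FOLLOW(T): in Q::=T c, T is followed by c with FIRST {c}; in Q::=z e T, the suffix after T is empty, so FOLLOW(T) ⊇ FOLLOW(Q) = {$, c, d, e, z}. Thus FOLLOW(T) = {$, c, d, e, z}.
FOLLOW(Q'): in T::=Q Q', the suffix after Q' is empty, so FOLLOW(Q') ⊇ FOLLOW(T) = {$, c, d, e, z}. Thus FOLLOW(Q') = {$, c, d, e, z}.
FOLLOW(T'): in T::=d e T', the suffix after T' is empty, so FOLLOW(T') ⊇ FOLLOW(T) = {$, c, d, e, z}. Thus FOLLOW(T') = {$, c, d, e, z}.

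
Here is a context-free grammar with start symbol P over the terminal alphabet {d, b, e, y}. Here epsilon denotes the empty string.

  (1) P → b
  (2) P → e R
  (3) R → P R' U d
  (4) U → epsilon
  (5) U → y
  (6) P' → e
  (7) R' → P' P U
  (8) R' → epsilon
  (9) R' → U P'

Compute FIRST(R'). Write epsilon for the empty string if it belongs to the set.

FIRST(P) = {b, e}
FIRST(U) = {epsilon, y}
FIRST(P') = {e}
FIRST(R) = {b, e}  (via P R' U d)
FIRST(R') = {epsilon, e, y}  (via P' P U, U P')

{epsilon, e, y}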